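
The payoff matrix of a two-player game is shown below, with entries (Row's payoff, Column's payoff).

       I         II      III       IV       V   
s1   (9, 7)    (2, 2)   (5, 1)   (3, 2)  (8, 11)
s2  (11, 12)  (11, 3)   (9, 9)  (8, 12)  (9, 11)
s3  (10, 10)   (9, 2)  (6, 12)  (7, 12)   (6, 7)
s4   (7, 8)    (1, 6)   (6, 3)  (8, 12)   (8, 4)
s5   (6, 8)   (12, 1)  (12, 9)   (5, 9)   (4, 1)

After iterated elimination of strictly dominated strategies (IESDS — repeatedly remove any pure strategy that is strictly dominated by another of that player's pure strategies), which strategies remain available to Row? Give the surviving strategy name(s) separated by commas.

Row's strategy s1 is strictly dominated by s2 (I: 11>9, II: 11>2, III: 9>5, IV: 8>3, V: 9>8) and is removed.
Row s3 is eliminated: s2 beats it against every remaining column (I: 11>10, II: 11>9, III: 9>6, IV: 8>7, V: 9>6).
For Column, I strictly dominates II on the remaining rows (s2: 12>3, s4: 8>6, s5: 8>1); eliminate II.
Column's strategy V is strictly dominated by I (s2: 12>11, s4: 8>4, s5: 8>1) and is removed.
Among the remaining strategies, none is strictly dominated by another pure strategy of the same player, so the elimination stops.
Surviving strategies — Row: {s2, s4, s5}; Column: {I, III, IV}.

s2, s4, s5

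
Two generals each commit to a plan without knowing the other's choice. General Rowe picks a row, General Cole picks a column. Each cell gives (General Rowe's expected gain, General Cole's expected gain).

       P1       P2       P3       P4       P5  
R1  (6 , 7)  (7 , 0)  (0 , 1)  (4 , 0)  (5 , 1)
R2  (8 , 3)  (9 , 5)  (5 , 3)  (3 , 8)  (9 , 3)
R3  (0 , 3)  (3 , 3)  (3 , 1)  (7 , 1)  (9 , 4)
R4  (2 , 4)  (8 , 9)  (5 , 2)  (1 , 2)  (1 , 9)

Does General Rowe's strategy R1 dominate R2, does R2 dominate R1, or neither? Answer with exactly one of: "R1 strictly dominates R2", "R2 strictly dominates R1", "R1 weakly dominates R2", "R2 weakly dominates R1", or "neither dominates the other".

R1's payoffs vs R2's, by General Cole's action — P1: 6<8, P2: 7<9, P3: 0<5, P4: 4>3, P5: 5<9.
R1 does better at P4 but worse at P1, P2, P3, P5; neither strategy dominates the other.

neither dominates the other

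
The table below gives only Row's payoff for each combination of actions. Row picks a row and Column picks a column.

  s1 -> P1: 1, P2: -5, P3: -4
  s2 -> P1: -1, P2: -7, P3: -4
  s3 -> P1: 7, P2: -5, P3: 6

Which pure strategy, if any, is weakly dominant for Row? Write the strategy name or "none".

s3

s3 vs s1: P1: 7>1, P2: -5=-5, P3: 6>-4.
s3 vs s2: P1: 7>-1, P2: -5>-7, P3: 6>-4.
s3 is at least as good as every other strategy against every opponent action, so it is weakly dominant.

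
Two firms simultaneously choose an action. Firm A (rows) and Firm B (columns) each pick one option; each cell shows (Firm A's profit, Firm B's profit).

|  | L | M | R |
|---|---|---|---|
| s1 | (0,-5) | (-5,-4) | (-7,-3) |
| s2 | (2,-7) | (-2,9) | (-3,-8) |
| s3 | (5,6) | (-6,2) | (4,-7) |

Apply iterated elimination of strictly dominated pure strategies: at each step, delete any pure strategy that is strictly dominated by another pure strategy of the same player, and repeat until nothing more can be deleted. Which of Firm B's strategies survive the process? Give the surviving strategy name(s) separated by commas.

For Firm A, s2 strictly dominates s1 on the remaining columns (L: 2>0, M: -2>-5, R: -3>-7); eliminate s1.
Column R is eliminated: L beats it against every remaining row (s2: -7>-8, s3: 6>-7).
Among the remaining strategies, none is strictly dominated by another pure strategy of the same player, so the elimination stops.
Surviving strategies — Firm A: {s2, s3}; Firm B: {L, M}.

L, M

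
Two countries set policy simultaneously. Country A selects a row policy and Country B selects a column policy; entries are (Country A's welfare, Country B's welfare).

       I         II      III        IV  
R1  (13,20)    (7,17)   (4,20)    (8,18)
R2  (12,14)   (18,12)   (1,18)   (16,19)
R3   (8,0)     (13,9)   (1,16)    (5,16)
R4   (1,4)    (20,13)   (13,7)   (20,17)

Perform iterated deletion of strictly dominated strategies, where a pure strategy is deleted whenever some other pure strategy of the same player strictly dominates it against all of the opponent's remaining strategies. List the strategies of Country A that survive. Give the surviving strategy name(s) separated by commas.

Column II is eliminated: IV beats it against every remaining row (R1: 18>17, R2: 19>12, R3: 16>9, R4: 17>13).
For Country A, R1 strictly dominates R3 on the remaining columns (I: 13>8, III: 4>1, IV: 8>5); eliminate R3.
Among the remaining strategies, none is strictly dominated by another pure strategy of the same player, so the elimination stops.
Surviving strategies — Country A: {R1, R2, R4}; Country B: {I, III, IV}.

R1, R2, R4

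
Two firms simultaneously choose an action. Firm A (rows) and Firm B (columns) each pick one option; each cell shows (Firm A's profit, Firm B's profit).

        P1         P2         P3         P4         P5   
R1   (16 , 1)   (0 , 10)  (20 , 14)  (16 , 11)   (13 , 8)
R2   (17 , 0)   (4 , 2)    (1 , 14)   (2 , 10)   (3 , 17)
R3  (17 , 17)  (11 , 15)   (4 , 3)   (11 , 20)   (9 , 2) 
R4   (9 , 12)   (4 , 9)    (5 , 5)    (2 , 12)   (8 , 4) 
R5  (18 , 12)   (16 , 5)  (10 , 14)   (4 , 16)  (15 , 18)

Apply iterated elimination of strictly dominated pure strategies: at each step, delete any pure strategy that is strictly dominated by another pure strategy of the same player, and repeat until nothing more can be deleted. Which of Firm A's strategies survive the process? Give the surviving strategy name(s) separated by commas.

R1, R5

Firm A's strategy R2 is strictly dominated by R5 (P1: 18>17, P2: 16>4, P3: 10>1, P4: 4>2, P5: 15>3) and is removed.
Row R4 is eliminated: R5 beats it against every remaining column (P1: 18>9, P2: 16>4, P3: 10>5, P4: 4>2, P5: 15>8).
Firm B's strategy P1 is strictly dominated by P4 (R1: 11>1, R3: 20>17, R5: 16>12) and is removed.
Firm B's strategy P2 is strictly dominated by P4 (R1: 11>10, R3: 20>15, R5: 16>5) and is removed.
Firm A's strategy R3 is strictly dominated by R1 (P3: 20>4, P4: 16>11, P5: 13>9) and is removed.
Among the remaining strategies, none is strictly dominated by another pure strategy of the same player, so the elimination stops.
Surviving strategies — Firm A: {R1, R5}; Firm B: {P3, P4, P5}.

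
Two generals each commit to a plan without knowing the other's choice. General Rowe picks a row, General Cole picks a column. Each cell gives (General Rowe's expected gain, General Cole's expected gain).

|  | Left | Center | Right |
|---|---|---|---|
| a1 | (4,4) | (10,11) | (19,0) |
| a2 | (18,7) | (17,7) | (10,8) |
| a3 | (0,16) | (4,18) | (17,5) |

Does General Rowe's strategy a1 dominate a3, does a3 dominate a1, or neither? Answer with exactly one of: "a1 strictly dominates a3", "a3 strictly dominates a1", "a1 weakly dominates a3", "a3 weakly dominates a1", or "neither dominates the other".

Compare a1 to a3 across every action of General Cole: Left: 4>0, Center: 10>4, Right: 19>17.
a1 gives a strictly higher payoff against every action of General Cole, so a1 strictly dominates a3.

a1 strictly dominates a3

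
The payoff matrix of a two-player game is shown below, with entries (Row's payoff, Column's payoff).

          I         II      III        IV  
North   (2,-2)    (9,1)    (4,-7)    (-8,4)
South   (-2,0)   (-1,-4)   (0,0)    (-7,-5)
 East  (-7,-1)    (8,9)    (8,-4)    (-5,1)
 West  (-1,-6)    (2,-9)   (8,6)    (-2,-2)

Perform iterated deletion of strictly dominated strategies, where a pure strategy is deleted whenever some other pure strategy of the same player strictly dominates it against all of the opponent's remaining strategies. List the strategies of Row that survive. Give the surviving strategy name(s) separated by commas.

North, East, West

Row's strategy South is strictly dominated by West (I: -1>-2, II: 2>-1, III: 8>0, IV: -2>-7) and is removed.
For Column, IV strictly dominates I on the remaining rows (North: 4>-2, East: 1>-1, West: -2>-6); eliminate I.
Among the remaining strategies, none is strictly dominated by another pure strategy of the same player, so the elimination stops.
Surviving strategies — Row: {North, East, West}; Column: {II, III, IV}.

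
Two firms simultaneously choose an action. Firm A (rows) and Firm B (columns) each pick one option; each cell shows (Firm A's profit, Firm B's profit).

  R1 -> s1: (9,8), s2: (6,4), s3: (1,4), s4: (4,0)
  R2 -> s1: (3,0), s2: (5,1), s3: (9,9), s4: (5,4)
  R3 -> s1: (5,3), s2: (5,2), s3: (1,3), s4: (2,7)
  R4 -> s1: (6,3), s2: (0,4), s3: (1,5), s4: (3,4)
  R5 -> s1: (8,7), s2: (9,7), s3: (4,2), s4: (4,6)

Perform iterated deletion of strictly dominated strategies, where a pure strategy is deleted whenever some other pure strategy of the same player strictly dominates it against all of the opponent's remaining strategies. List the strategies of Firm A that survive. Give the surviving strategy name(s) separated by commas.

Firm A's strategy R3 is strictly dominated by R5 (s1: 8>5, s2: 9>5, s3: 4>1, s4: 4>2) and is removed.
Row R4 is eliminated: R5 beats it against every remaining column (s1: 8>6, s2: 9>0, s3: 4>1, s4: 4>3).
Among the remaining strategies, none is strictly dominated by another pure strategy of the same player, so the elimination stops.
Surviving strategies — Firm A: {R1, R2, R5}; Firm B: {s1, s2, s3, s4}.

R1, R2, R5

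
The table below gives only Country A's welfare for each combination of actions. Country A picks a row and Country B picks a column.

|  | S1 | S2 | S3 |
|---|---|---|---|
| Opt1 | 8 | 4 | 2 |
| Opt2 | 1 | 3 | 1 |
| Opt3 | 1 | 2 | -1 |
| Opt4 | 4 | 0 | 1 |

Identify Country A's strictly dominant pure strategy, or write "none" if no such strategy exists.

Opt1

Opt1 vs Opt2: S1: 8>1, S2: 4>3, S3: 2>1.
Opt1 vs Opt3: S1: 8>1, S2: 4>2, S3: 2>-1.
Opt1 vs Opt4: S1: 8>4, S2: 4>0, S3: 2>1.
Opt1 strictly beats every other strategy against every opponent action, so it is strictly dominant.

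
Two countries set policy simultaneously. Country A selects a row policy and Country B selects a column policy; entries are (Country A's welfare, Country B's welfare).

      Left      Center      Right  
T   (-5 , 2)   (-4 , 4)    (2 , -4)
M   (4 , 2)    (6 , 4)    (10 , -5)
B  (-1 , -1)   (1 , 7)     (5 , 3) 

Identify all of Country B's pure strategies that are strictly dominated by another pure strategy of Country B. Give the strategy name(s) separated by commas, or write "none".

Left, Right

Center strictly dominates Left — T: 4>2, M: 4>2, B: 7>-1.
Center: no other strategy beats it everywhere (Left at T (4>2); Right at T (4>-4)).
Right: dominated, since Center does at least as well everywhere (T: 4>-4, M: 4>-5, B: 7>3).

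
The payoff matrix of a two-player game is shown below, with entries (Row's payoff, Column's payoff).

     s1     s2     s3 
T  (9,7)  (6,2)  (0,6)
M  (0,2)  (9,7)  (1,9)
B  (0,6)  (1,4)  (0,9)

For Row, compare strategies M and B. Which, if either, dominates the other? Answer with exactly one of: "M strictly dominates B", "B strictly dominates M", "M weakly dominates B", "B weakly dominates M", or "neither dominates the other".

Compare M to B across each opponent action: s1: 0=0, s2: 9>1, s3: 1>0.
M is at least as good everywhere and strictly better somewhere (tied only at s1), so M weakly but not strictly dominates B.

M weakly dominates B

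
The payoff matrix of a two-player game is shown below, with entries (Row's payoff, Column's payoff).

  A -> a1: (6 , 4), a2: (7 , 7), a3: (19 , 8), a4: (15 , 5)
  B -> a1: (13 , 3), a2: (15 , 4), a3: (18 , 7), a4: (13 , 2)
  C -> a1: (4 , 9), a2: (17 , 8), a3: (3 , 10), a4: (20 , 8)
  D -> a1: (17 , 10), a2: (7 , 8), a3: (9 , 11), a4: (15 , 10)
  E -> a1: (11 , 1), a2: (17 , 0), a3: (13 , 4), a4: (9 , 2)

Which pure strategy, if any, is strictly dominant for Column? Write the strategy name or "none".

a3 vs a1: A: 8>4, B: 7>3, C: 10>9, D: 11>10, E: 4>1.
a3 vs a2: A: 8>7, B: 7>4, C: 10>8, D: 11>8, E: 4>0.
a3 vs a4: A: 8>5, B: 7>2, C: 10>8, D: 11>10, E: 4>2.
a3 strictly beats every other strategy against every opponent action, so it is strictly dominant.

a3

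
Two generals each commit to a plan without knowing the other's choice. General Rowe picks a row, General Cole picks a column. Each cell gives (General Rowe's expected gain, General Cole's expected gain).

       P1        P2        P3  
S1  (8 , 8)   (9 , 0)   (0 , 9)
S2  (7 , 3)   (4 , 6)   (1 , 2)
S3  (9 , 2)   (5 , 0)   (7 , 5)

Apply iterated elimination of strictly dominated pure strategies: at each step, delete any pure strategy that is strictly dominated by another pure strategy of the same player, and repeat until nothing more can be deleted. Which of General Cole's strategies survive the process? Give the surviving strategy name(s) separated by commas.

General Rowe's strategy S2 is strictly dominated by S3 (P1: 9>7, P2: 5>4, P3: 7>1) and is removed.
General Cole's strategy P1 is strictly dominated by P3 (S1: 9>8, S3: 5>2) and is removed.
General Cole's strategy P2 is strictly dominated by P3 (S1: 9>0, S3: 5>0) and is removed.
Row S1 is eliminated: S3 beats it against every remaining column (P3: 7>0).
Among the remaining strategies, none is strictly dominated by another pure strategy of the same player, so the elimination stops.
Surviving strategies — General Rowe: {S3}; General Cole: {P3}.

P3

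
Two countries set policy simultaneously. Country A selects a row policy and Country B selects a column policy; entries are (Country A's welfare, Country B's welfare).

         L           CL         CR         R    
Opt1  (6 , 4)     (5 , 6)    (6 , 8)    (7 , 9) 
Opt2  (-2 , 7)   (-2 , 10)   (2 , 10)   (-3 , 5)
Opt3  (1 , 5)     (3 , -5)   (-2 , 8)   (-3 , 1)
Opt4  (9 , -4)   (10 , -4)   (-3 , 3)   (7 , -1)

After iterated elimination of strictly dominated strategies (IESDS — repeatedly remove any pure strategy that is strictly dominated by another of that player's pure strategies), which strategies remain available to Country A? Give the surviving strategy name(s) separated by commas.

Opt1, Opt4

For Country A, Opt1 strictly dominates Opt2 on the remaining columns (L: 6>-2, CL: 5>-2, CR: 6>2, R: 7>-3); eliminate Opt2.
Row Opt3 is eliminated: Opt1 beats it against every remaining column (L: 6>1, CL: 5>3, CR: 6>-2, R: 7>-3).
Country B's strategy L is strictly dominated by CR (Opt1: 8>4, Opt4: 3>-4) and is removed.
For Country B, CR strictly dominates CL on the remaining rows (Opt1: 8>6, Opt4: 3>-4); eliminate CL.
Among the remaining strategies, none is strictly dominated by another pure strategy of the same player, so the elimination stops.
Surviving strategies — Country A: {Opt1, Opt4}; Country B: {CR, R}.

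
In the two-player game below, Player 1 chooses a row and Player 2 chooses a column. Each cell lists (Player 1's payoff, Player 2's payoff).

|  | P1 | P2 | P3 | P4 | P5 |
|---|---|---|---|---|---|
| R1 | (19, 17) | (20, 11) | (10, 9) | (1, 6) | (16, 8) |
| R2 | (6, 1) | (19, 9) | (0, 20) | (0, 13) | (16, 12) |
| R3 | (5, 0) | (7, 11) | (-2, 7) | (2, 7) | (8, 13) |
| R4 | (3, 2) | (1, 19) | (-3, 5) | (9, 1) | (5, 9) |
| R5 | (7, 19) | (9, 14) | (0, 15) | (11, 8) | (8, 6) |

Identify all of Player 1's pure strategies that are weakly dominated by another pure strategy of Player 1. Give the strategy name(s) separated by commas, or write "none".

R2, R3, R4

R1 is not dominated — it holds its own against R2 at P1 (19>6); R3 at P1 (19>5); R4 at P1 (19>3); R5 at P1 (19>7).
R2 is weakly dominated by R1 (P1: 19>6, P2: 20>19, P3: 10>0, P4: 1>0, P5: 16=16).
R5 weakly dominates R3 — P1: 7>5, P2: 9>7, P3: 0>-2, P4: 11>2, P5: 8=8.
R4: dominated, since R5 does at least as well everywhere (P1: 7>3, P2: 9>1, P3: 0>-3, P4: 11>9, P5: 8>5).
Nothing dominates R5: R1 at P4 (11>1); R2 at P1 (7>6); R3 at P1 (7>5); R4 at P1 (7>3).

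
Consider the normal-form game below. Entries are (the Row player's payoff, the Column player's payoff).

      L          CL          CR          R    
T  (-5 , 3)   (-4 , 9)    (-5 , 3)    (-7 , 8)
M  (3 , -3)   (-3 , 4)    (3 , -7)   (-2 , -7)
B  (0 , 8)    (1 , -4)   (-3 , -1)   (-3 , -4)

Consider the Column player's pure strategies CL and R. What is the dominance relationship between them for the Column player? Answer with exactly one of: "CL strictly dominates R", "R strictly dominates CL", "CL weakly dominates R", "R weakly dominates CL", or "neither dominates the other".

Compare CL to R across each choice by the Row player: T: 9>8, M: 4>-7, B: -4=-4.
CL is at least as good everywhere and strictly better somewhere (tied only at B), so CL weakly but not strictly dominates R.

CL weakly dominates R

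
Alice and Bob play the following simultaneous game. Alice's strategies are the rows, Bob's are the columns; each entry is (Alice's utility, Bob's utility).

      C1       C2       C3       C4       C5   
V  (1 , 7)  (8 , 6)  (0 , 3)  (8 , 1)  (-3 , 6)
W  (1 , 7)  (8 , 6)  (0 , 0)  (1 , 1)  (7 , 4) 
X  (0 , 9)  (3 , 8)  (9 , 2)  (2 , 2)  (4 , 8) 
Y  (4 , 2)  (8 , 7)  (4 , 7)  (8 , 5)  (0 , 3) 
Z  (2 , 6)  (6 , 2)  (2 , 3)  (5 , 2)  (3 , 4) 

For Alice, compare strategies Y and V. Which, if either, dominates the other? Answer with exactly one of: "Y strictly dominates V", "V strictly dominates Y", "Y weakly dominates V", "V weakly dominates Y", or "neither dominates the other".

Y's payoffs vs V's, by Bob's action — C1: 4>1, C2: 8=8, C3: 4>0, C4: 8=8, C5: 0>-3.
Y is at least as good everywhere and strictly better somewhere (tied only at C2, C4), so Y weakly but not strictly dominates V.

Y weakly dominates V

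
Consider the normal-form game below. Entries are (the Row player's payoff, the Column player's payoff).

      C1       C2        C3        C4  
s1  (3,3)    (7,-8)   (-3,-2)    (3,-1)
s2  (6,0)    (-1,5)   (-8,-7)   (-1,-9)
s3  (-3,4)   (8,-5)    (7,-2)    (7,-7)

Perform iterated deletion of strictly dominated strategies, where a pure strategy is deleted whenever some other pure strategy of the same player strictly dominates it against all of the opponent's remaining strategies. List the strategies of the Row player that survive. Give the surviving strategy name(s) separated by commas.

s1, s2, s3

For the Column player, C1 strictly dominates C3 on the remaining rows (s1: 3>-2, s2: 0>-7, s3: 4>-2); eliminate C3.
For the Column player, C1 strictly dominates C4 on the remaining rows (s1: 3>-1, s2: 0>-9, s3: 4>-7); eliminate C4.
Among the remaining strategies, none is strictly dominated by another pure strategy of the same player, so the elimination stops.
Surviving strategies — the Row player: {s1, s2, s3}; the Column player: {C1, C2}.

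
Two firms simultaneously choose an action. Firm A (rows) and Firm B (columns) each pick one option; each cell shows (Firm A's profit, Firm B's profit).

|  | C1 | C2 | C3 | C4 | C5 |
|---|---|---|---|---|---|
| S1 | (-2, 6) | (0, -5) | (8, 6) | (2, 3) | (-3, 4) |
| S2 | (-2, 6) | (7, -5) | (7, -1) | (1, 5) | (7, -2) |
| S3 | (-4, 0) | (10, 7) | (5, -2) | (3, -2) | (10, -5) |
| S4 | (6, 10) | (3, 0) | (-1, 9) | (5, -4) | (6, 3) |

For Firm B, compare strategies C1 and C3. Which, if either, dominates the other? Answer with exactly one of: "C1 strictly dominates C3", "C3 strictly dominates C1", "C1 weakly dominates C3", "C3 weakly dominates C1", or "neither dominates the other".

C1 weakly dominates C3

Compare C1 to C3 across each choice by Firm A: S1: 6=6, S2: 6>-1, S3: 0>-2, S4: 10>9.
C1 is at least as good everywhere and strictly better somewhere (tied only at S1), so C1 weakly but not strictly dominates C3.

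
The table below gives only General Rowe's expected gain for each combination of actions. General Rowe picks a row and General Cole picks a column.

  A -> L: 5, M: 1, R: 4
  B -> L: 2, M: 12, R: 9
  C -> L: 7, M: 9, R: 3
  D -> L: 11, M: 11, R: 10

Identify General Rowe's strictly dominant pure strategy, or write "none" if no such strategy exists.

none

A fails to dominate B at M (1<12).
B fails to dominate A at L (2<5).
C fails to dominate A at R (3<4).
D fails to dominate B at M (11<12).
No single strategy dominates all the others.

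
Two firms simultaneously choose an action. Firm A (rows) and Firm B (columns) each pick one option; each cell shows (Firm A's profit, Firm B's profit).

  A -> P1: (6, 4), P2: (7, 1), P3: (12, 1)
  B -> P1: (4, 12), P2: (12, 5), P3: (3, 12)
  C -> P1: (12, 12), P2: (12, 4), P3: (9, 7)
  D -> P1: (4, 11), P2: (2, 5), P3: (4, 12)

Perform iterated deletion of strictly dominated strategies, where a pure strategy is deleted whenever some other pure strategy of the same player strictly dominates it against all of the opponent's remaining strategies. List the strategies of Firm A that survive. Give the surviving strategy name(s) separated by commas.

Firm A's strategy D is strictly dominated by A (P1: 6>4, P2: 7>2, P3: 12>4) and is removed.
Column P2 is eliminated: P1 beats it against every remaining row (A: 4>1, B: 12>5, C: 12>4).
Row B is eliminated: A beats it against every remaining column (P1: 6>4, P3: 12>3).
Firm B's strategy P3 is strictly dominated by P1 (A: 4>1, C: 12>7) and is removed.
Firm A's strategy A is strictly dominated by C (P1: 12>6) and is removed.
Among the remaining strategies, none is strictly dominated by another pure strategy of the same player, so the elimination stops.
Surviving strategies — Firm A: {C}; Firm B: {P1}.

C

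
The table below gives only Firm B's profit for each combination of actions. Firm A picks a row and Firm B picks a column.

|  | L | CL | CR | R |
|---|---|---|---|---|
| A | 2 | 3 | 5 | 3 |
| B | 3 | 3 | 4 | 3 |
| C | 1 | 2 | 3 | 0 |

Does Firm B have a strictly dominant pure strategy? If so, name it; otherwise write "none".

CR

CR vs L: A: 5>2, B: 4>3, C: 3>1.
CR vs CL: A: 5>3, B: 4>3, C: 3>2.
CR vs R: A: 5>3, B: 4>3, C: 3>0.
CR strictly beats every other strategy against every opponent action, so it is strictly dominant.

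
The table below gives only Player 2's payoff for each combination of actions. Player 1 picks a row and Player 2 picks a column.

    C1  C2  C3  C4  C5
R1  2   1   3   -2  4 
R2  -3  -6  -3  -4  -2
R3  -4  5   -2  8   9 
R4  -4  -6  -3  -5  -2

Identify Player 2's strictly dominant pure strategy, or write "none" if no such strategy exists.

C5

C5 vs C1: R1: 4>2, R2: -2>-3, R3: 9>-4, R4: -2>-4.
C5 vs C2: R1: 4>1, R2: -2>-6, R3: 9>5, R4: -2>-6.
C5 vs C3: R1: 4>3, R2: -2>-3, R3: 9>-2, R4: -2>-3.
C5 vs C4: R1: 4>-2, R2: -2>-4, R3: 9>8, R4: -2>-5.
C5 strictly beats every other strategy against every opponent action, so it is strictly dominant.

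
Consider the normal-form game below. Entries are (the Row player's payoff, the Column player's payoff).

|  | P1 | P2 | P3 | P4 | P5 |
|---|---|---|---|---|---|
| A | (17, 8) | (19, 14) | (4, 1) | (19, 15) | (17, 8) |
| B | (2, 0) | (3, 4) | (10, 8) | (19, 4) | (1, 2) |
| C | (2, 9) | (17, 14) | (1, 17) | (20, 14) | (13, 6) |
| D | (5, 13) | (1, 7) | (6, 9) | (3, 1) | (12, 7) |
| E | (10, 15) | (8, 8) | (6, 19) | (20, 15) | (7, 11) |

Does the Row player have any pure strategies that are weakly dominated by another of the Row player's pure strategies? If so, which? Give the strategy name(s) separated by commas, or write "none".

Nothing dominates A: B at P1 (17>2); C at P1 (17>2); D at P1 (17>5); E at P1 (17>10).
B: no other strategy beats it everywhere (A at P3 (10>4); C at P3 (10>1); D at P2 (3>1); E at P3 (10>6)).
Nothing dominates C: A at P4 (20>19); B at P2 (17>3); D at P2 (17>1); E at P2 (17>8).
Nothing dominates D: A at P3 (6>4); B at P1 (5>2); C at P1 (5>2); E at P5 (12>7).
E: no other strategy beats it everywhere (A at P3 (6>4); B at P1 (10>2); C at P1 (10>2); D at P1 (10>5)).

none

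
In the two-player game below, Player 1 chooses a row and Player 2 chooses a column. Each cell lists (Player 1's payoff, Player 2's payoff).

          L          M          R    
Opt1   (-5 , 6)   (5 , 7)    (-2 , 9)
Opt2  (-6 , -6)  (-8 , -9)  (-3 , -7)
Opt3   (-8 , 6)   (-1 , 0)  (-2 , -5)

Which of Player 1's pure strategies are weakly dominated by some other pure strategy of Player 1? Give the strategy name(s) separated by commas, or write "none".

Nothing dominates Opt1: Opt2 at L (-5>-6); Opt3 at L (-5>-8).
Opt1 weakly dominates Opt2 — L: -5>-6, M: 5>-8, R: -2>-3.
Opt3: dominated, since Opt1 does at least as well everywhere (L: -5>-8, M: 5>-1, R: -2=-2).

Opt2, Opt3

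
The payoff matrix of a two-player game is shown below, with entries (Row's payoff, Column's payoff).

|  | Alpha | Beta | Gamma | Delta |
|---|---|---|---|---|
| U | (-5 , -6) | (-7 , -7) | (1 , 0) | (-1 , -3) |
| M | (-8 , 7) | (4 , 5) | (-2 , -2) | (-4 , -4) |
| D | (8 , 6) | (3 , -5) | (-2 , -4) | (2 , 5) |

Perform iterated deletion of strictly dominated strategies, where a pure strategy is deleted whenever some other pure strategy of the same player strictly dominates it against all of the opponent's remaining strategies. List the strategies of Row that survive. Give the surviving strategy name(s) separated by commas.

Column's strategy Beta is strictly dominated by Alpha (U: -6>-7, M: 7>5, D: 6>-5) and is removed.
Row's strategy M is strictly dominated by U (Alpha: -5>-8, Gamma: 1>-2, Delta: -1>-4) and is removed.
Among the remaining strategies, none is strictly dominated by another pure strategy of the same player, so the elimination stops.
Surviving strategies — Row: {U, D}; Column: {Alpha, Gamma, Delta}.

U, D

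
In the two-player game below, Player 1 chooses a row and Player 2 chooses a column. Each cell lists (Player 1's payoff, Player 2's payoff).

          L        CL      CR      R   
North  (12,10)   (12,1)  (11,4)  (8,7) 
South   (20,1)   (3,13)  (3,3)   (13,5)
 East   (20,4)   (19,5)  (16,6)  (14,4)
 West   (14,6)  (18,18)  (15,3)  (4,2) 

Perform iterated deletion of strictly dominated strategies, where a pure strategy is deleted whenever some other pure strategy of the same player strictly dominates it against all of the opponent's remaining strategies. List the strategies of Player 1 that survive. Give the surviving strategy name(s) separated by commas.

Player 1's strategy North is strictly dominated by East (L: 20>12, CL: 19>12, CR: 16>11, R: 14>8) and is removed.
Player 1's strategy West is strictly dominated by East (L: 20>14, CL: 19>18, CR: 16>15, R: 14>4) and is removed.
Player 2's strategy L is strictly dominated by CL (South: 13>1, East: 5>4) and is removed.
Row South is eliminated: East beats it against every remaining column (CL: 19>3, CR: 16>3, R: 14>13).
Player 2's strategy CL is strictly dominated by CR (East: 6>5) and is removed.
For Player 2, CR strictly dominates R on the remaining rows (East: 6>4); eliminate R.
Among the remaining strategies, none is strictly dominated by another pure strategy of the same player, so the elimination stops.
Surviving strategies — Player 1: {East}; Player 2: {CR}.

East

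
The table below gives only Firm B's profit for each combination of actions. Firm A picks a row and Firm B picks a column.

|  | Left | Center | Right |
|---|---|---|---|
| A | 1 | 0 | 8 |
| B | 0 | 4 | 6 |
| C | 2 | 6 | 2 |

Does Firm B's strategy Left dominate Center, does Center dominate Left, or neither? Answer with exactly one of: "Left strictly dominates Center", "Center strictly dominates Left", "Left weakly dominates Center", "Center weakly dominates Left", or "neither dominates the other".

neither dominates the other

Left's payoffs vs Center's, by Firm A's action — A: 1>0, B: 0<4, C: 2<6.
Left does better at A but worse at B, C; neither strategy dominates the other.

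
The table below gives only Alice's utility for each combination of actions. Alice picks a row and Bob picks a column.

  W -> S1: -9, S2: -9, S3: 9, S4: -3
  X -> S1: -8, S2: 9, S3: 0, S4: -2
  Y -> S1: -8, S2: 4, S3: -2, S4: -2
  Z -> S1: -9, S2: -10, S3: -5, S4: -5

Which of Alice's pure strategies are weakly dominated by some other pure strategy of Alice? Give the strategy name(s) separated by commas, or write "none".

W: no other strategy beats it everywhere (X at S3 (9>0); Y at S3 (9>-2); Z at S2 (-9>-10)).
X is not dominated — it holds its own against W at S1 (-8>-9); Y at S2 (9>4); Z at S1 (-8>-9).
X weakly dominates Y — S1: -8=-8, S2: 9>4, S3: 0>-2, S4: -2=-2.
Z: dominated, since W does at least as well everywhere (S1: -9=-9, S2: -9>-10, S3: 9>-5, S4: -3>-5).

Y, Z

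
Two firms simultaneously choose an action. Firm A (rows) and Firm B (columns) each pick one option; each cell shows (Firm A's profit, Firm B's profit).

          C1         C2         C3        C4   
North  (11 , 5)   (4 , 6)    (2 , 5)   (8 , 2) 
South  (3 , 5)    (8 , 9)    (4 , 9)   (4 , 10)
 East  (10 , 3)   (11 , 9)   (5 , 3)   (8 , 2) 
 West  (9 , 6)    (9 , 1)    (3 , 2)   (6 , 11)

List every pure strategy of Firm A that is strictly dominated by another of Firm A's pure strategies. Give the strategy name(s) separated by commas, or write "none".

Nothing dominates North: South at C1 (11>3); East at C1 (11>10); West at C1 (11>9).
East strictly dominates South — C1: 10>3, C2: 11>8, C3: 5>4, C4: 8>4.
Nothing dominates East: North at C2 (11>4); South at C1 (10>3); West at C1 (10>9).
East strictly dominates West — C1: 10>9, C2: 11>9, C3: 5>3, C4: 8>6.

South, West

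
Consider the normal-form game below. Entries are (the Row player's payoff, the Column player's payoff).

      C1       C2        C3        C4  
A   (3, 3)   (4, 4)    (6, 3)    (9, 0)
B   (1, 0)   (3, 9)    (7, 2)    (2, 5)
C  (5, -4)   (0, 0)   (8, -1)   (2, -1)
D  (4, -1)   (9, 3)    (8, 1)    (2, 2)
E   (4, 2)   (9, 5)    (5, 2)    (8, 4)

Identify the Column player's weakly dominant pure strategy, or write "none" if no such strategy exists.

C2

C2 vs C1: A: 4>3, B: 9>0, C: 0>-4, D: 3>-1, E: 5>2.
C2 vs C3: A: 4>3, B: 9>2, C: 0>-1, D: 3>1, E: 5>2.
C2 vs C4: A: 4>0, B: 9>5, C: 0>-1, D: 3>2, E: 5>4.
C2 is at least as good as every other strategy against every opponent action, so it is weakly dominant.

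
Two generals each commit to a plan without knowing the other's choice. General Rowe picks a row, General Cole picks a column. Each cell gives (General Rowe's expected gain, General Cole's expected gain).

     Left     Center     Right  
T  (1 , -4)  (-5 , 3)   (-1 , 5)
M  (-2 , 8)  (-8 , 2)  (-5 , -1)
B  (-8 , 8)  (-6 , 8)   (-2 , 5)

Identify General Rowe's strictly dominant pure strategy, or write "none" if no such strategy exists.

T

T vs M: Left: 1>-2, Center: -5>-8, Right: -1>-5.
T vs B: Left: 1>-8, Center: -5>-6, Right: -1>-2.
T strictly beats every other strategy against every opponent action, so it is strictly dominant.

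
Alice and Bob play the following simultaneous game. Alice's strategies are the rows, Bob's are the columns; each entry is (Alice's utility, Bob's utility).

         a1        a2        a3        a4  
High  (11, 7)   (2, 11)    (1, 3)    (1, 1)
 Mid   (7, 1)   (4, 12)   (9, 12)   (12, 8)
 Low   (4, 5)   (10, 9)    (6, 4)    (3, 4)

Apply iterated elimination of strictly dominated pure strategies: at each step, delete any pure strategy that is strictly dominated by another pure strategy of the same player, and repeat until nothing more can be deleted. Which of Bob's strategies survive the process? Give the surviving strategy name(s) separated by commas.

a2, a3

For Bob, a2 strictly dominates a1 on the remaining rows (High: 11>7, Mid: 12>1, Low: 9>5); eliminate a1.
Row High is eliminated: Mid beats it against every remaining column (a2: 4>2, a3: 9>1, a4: 12>1).
Column a4 is eliminated: a2 beats it against every remaining row (Mid: 12>8, Low: 9>4).
Among the remaining strategies, none is strictly dominated by another pure strategy of the same player, so the elimination stops.
Surviving strategies — Alice: {Mid, Low}; Bob: {a2, a3}.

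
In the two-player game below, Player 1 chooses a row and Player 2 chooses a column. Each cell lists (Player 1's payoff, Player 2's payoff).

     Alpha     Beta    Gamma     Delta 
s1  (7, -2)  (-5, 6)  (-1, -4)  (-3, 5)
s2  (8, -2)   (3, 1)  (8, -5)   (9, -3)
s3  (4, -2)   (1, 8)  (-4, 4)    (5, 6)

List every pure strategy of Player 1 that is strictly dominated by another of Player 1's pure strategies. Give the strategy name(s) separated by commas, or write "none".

s1: dominated, since s2 does at least as well everywhere (Alpha: 8>7, Beta: 3>-5, Gamma: 8>-1, Delta: 9>-3).
s2: no other strategy beats it everywhere (s1 at Alpha (8>7); s3 at Alpha (8>4)).
s3 is strictly dominated by s2 (Alpha: 8>4, Beta: 3>1, Gamma: 8>-4, Delta: 9>5).

s1, s3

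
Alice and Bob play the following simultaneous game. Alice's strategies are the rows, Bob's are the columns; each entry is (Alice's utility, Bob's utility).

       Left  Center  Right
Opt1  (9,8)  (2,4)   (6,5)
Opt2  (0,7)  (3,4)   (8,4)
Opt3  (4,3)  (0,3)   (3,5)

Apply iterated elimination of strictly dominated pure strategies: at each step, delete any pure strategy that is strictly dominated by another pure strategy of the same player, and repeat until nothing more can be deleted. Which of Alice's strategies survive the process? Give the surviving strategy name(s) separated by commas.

For Alice, Opt1 strictly dominates Opt3 on the remaining columns (Left: 9>4, Center: 2>0, Right: 6>3); eliminate Opt3.
Bob's strategy Center is strictly dominated by Left (Opt1: 8>4, Opt2: 7>4) and is removed.
Bob's strategy Right is strictly dominated by Left (Opt1: 8>5, Opt2: 7>4) and is removed.
For Alice, Opt1 strictly dominates Opt2 on the remaining columns (Left: 9>0); eliminate Opt2.
Among the remaining strategies, none is strictly dominated by another pure strategy of the same player, so the elimination stops.
Surviving strategies — Alice: {Opt1}; Bob: {Left}.

Opt1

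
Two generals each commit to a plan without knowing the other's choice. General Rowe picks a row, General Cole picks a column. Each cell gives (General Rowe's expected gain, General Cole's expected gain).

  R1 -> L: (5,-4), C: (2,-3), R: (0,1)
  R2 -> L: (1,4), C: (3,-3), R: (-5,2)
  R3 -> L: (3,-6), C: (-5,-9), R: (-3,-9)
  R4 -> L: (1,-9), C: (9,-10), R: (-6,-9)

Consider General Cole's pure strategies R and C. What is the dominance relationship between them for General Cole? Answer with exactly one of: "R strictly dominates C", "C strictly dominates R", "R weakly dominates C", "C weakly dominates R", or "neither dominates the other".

R's payoffs vs C's, by General Rowe's action — R1: 1>-3, R2: 2>-3, R3: -9=-9, R4: -9>-10.
R is at least as good everywhere and strictly better somewhere (tied only at R3), so R weakly but not strictly dominates C.

R weakly dominates C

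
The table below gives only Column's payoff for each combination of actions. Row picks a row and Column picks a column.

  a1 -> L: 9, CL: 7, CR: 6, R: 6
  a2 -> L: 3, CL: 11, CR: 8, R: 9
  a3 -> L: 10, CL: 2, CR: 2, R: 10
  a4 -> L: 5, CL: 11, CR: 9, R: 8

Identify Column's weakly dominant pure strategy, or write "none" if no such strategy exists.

L fails to dominate CL at a2 (3<11).
CL fails to dominate L at a1 (7<9).
CR fails to dominate L at a1 (6<9).
R fails to dominate L at a1 (6<9).
No single strategy dominates all the others.

none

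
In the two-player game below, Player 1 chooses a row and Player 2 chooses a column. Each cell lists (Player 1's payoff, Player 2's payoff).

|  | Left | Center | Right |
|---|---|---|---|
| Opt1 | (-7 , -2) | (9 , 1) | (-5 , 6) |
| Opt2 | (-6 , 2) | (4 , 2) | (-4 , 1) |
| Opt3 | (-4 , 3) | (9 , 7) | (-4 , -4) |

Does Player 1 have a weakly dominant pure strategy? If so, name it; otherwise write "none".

Opt3 vs Opt1: Left: -4>-7, Center: 9=9, Right: -4>-5.
Opt3 vs Opt2: Left: -4>-6, Center: 9>4, Right: -4=-4.
Opt3 is at least as good as every other strategy against every opponent action, so it is weakly dominant.

Opt3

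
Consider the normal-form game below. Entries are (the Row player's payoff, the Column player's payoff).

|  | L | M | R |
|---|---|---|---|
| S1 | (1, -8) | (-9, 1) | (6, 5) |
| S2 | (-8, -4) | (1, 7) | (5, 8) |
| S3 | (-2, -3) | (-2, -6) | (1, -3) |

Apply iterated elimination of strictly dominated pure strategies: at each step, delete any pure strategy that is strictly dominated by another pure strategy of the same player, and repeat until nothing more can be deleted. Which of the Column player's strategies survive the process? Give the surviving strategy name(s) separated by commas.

The Column player's strategy M is strictly dominated by R (S1: 5>1, S2: 8>7, S3: -3>-6) and is removed.
For the Row player, S1 strictly dominates S2 on the remaining columns (L: 1>-8, R: 6>5); eliminate S2.
Row S3 is eliminated: S1 beats it against every remaining column (L: 1>-2, R: 6>1).
Column L is eliminated: R beats it against every remaining row (S1: 5>-8).
Among the remaining strategies, none is strictly dominated by another pure strategy of the same player, so the elimination stops.
Surviving strategies — the Row player: {S1}; the Column player: {R}.

R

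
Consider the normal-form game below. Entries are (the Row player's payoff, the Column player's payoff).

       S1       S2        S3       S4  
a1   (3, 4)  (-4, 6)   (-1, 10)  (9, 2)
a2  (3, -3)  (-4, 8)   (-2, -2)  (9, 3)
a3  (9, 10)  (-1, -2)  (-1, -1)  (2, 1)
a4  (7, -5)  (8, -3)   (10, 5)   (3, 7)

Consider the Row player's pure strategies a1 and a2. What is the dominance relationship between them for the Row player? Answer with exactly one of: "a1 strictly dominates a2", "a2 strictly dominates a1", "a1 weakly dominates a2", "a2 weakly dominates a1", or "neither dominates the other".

a1 weakly dominates a2

Compare a1 to a2 across every action of the Column player: S1: 3=3, S2: -4=-4, S3: -1>-2, S4: 9=9.
a1 is at least as good everywhere and strictly better somewhere (tied only at S1, S2, S4), so a1 weakly but not strictly dominates a2.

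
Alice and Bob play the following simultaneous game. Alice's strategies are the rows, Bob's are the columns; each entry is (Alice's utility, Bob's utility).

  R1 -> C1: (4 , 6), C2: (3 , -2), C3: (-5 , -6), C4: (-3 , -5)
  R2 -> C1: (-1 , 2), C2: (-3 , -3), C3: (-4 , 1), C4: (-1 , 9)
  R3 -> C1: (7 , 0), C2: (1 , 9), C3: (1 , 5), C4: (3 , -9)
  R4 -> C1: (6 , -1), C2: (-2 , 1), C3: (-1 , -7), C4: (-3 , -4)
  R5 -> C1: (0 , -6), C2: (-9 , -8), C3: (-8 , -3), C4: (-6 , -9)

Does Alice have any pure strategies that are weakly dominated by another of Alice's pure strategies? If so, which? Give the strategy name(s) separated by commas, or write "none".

R2, R4, R5

R1 is not dominated — it holds its own against R2 at C1 (4>-1); R3 at C2 (3>1); R4 at C2 (3>-2); R5 at C1 (4>0).
R3 weakly dominates R2 — C1: 7>-1, C2: 1>-3, C3: 1>-4, C4: 3>-1.
R3 is not dominated — it holds its own against R1 at C1 (7>4); R2 at C1 (7>-1); R4 at C1 (7>6); R5 at C1 (7>0).
R4 is weakly dominated by R3 (C1: 7>6, C2: 1>-2, C3: 1>-1, C4: 3>-3).
R1 weakly dominates R5 — C1: 4>0, C2: 3>-9, C3: -5>-8, C4: -3>-6.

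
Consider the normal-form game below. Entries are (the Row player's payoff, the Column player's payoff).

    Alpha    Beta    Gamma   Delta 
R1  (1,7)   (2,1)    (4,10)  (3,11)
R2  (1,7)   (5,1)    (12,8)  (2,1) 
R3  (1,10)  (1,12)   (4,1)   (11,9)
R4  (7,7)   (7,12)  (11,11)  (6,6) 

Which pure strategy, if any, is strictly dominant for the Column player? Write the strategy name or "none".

Alpha fails to dominate Beta at R3 (10<12).
Beta fails to dominate Alpha at R1 (1<7).
Gamma fails to dominate Alpha at R3 (1<10).
Delta fails to dominate Alpha at R2 (1<7).
No single strategy dominates all the others.

none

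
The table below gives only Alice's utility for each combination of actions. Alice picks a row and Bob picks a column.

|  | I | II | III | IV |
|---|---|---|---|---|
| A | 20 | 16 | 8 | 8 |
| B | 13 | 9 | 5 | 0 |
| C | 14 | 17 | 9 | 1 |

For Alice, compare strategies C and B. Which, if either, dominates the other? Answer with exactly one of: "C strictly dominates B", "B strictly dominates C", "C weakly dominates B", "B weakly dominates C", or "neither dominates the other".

C's payoffs vs B's, by Bob's action — I: 14>13, II: 17>9, III: 9>5, IV: 1>0.
C gives a strictly higher payoff against each opponent action, so C strictly dominates B.

C strictly dominates B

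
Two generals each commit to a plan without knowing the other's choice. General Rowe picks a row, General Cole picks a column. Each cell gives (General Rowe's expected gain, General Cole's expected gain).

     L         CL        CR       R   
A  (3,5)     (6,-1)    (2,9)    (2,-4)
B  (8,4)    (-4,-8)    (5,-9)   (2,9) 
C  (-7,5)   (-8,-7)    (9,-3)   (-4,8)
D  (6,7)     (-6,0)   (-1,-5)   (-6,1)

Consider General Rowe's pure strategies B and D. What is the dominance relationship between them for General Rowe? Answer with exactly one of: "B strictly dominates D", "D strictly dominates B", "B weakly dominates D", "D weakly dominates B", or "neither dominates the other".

B strictly dominates D

B's payoffs vs D's, by General Cole's action — L: 8>6, CL: -4>-6, CR: 5>-1, R: 2>-6.
Every comparison favours B, so B strictly dominates D.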